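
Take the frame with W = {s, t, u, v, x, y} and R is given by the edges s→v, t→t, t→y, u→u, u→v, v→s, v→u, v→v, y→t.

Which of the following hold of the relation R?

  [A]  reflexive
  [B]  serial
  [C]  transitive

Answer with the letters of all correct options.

(A) not reflexive: not s R s.
(B) not serial: x has no R-successor.
(C) not transitive: s R v and v R s but not s R s.

none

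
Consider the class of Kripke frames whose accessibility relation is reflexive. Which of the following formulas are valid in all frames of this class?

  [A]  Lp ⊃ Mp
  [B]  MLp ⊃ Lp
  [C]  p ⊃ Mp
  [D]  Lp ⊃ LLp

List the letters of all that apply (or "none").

A reflexive relation is serial.
(A) Lp ⊃ Mp is axiom D; it is valid on a frame exactly when R is serial. Every such R is serial, so valid.
(B) MLp ⊃ Lp is the dual of axiom 5, which corresponds to the euclidean property. Such an R need not be euclidean — not valid.
(C) p ⊃ Mp is the dual of axiom T; it is valid on a frame exactly when R is reflexive. Every such R is reflexive, so valid.
(D) axiom 4: valid iff R is transitive. Such an R need not be transitive — not valid.

A, C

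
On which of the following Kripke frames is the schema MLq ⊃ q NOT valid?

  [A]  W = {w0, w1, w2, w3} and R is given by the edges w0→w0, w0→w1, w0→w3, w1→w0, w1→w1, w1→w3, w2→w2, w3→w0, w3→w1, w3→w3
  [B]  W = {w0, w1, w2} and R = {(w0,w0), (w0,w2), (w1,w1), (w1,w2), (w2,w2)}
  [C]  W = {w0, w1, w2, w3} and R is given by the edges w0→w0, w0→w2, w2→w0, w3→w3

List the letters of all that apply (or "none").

B

The schema MLq ⊃ q is the dual of axiom B; it is valid on a frame iff R is symmetric.
(A) R is symmetric (every R-edge is matched by its reverse), so the schema is valid here.
(B) R is not symmetric (w0 R w2 but not w2 R w0), so the schema fails here.
(C) R is symmetric (every R-edge is matched by its reverse), so the schema is valid here.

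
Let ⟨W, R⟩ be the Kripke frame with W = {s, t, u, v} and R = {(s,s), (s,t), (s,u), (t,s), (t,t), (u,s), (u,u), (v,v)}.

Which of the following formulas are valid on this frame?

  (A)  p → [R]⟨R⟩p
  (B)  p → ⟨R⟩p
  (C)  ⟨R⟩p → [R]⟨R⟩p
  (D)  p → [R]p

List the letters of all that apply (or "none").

R is reflexive: each world relates to itself.
R is symmetric: every R-edge is matched by its reverse.
R is not euclidean: s R t and s R u but not t R u.
R is not a subset of the identity: s R t with s ≠ t.
(A) axiom B: valid iff R is symmetric. R is symmetric — valid.
(B) p → ⟨R⟩p (the dual of axiom T) characterises the reflexive frames. R is reflexive — valid.
(C) axiom 5: valid iff R is euclidean. R is not euclidean — not valid.
(D) p → [R]p is valid only on frames where every R-edge is a self-loop. Here R ⊄ identity — not valid.

A, B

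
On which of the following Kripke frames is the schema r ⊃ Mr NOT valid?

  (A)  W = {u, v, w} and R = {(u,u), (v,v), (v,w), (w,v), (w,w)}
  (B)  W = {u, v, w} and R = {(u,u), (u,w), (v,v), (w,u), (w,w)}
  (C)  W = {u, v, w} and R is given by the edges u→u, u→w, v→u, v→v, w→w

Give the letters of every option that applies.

none

The schema r ⊃ Mr is the dual of axiom T; it is valid on a frame iff R is reflexive.
(A) R is reflexive (each world relates to itself), so the schema is valid here.
(B) R is reflexive (each world relates to itself), so the schema is valid here.
(C) R is reflexive (each world relates to itself), so the schema is valid here.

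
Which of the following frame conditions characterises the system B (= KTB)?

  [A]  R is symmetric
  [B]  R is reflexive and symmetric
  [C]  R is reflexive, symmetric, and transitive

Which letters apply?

(A) this class determines KB, not B (= KTB).
(B) B (= KTB) is sound and complete for exactly this class.
(C) this class determines S5, not B (= KTB).

B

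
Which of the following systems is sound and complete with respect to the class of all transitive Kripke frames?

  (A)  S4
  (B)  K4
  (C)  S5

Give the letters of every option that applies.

(A) S4 is determined by the class of reflexive and transitive frames.
(B) K4 is determined by exactly this class.
(C) S5 is determined by the class of reflexive, symmetric, and transitive frames.

B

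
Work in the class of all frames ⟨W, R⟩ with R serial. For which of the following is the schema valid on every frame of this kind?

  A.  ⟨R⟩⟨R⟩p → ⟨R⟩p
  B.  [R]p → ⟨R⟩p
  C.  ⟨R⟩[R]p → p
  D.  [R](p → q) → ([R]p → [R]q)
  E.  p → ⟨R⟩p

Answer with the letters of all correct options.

B, D

(A) ⟨R⟩⟨R⟩p → ⟨R⟩p is the dual of axiom 4; it is valid on a frame exactly when R is transitive. Such an R need not be transitive, so not valid.
(B) [R]p → ⟨R⟩p (axiom D) characterises the serial frames. Every such R is serial — valid.
(C) ⟨R⟩[R]p → p is the dual of axiom B; it is valid on a frame exactly when R is symmetric. Such an R need not be symmetric, so not valid.
(D) [R](p → q) → ([R]p → [R]q) is the K axiom; it holds on all frames — valid.
(E) p → ⟨R⟩p (the dual of axiom T) characterises the reflexive frames. Such an R need not be reflexive — not valid.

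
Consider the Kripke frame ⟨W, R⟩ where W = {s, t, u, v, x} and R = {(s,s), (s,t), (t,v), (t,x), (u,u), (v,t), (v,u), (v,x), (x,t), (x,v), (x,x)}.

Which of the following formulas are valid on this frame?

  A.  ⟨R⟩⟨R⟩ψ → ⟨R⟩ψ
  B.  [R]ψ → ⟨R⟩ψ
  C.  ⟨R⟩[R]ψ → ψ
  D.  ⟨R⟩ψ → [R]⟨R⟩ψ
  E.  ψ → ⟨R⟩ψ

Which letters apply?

B

R is not reflexive: not t R t.
R is not symmetric: s R t but not t R s.
R is not transitive: s R t and t R v but not s R v.
R is not euclidean: s R t and s R s but not t R s.
R is serial: every world has an R-successor.
(A) the dual of axiom 4: valid iff R is transitive. R is not transitive — not valid.
(B) [R]ψ → ⟨R⟩ψ is axiom D, which corresponds to seriality. R is serial — valid.
(C) ⟨R⟩[R]ψ → ψ (the dual of axiom B) characterises the symmetric frames. R is not symmetric — not valid.
(D) ⟨R⟩ψ → [R]⟨R⟩ψ (axiom 5) characterises the euclidean frames. R is not euclidean — not valid.
(E) ψ → ⟨R⟩ψ is the dual of axiom T; it is valid on a frame exactly when R is reflexive. R is not reflexive, so not valid.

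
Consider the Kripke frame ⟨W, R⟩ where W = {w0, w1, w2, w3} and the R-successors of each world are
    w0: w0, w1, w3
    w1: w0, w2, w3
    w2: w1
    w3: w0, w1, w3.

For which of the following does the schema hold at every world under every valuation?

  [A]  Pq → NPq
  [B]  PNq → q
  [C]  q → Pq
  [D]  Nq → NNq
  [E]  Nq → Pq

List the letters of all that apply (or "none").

R is not reflexive: not w1 R w1.
R is symmetric: every R-edge is matched by its reverse.
R is not transitive: w0 R w1 and w1 R w2 but not w0 R w2.
R is not euclidean: w1 R w0 and w1 R w2 but not w0 R w2.
R is serial: every world has an R-successor.
(A) Pq → NPq is axiom 5, which corresponds to the euclidean property. R is not euclidean — not valid.
(B) PNq → q (the dual of axiom B) characterises the symmetric frames. R is symmetric — valid.
(C) q → Pq is the dual of axiom T, which corresponds to reflexivity. R is not reflexive — not valid.
(D) Nq → NNq is axiom 4; it is valid on a frame exactly when R is transitive. R is not transitive, so not valid.
(E) Nq → Pq is axiom D; it is valid on a frame exactly when R is serial. R is serial, so valid.

B, E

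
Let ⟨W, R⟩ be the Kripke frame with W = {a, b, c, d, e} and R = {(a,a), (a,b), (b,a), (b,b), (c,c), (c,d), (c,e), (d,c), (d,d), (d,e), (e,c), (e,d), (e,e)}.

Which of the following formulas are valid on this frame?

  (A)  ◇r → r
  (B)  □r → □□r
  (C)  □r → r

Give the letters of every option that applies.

R is reflexive: each world relates to itself.
R is transitive: R is closed under composition.
R is not a subset of the identity: a R b with a ≠ b.
(A) ◇r → r (the converse of T) corresponds to R being a subset of the identity. Here R ⊄ identity, so not valid.
(B) □r → □□r is axiom 4, which corresponds to transitivity. R is transitive — valid.
(C) □r → r (axiom T) characterises the reflexive frames. R is reflexive — valid.

B, C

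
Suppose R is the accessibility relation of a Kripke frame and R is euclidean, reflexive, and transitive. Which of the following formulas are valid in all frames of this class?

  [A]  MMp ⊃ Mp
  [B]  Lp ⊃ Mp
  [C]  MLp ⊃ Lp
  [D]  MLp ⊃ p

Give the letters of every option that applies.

A relation that is euclidean, reflexive, and transitive is also serial and symmetric.
(A) MMp ⊃ Mp (the dual of axiom 4) characterises the transitive frames. Every such R is transitive — valid.
(B) Lp ⊃ Mp is axiom D; it is valid on a frame exactly when R is serial. Every such R is serial, so valid.
(C) MLp ⊃ Lp (the dual of axiom 5) characterises the euclidean frames. Every such R is euclidean — valid.
(D) the dual of axiom B: valid iff R is symmetric. Every such R is symmetric — valid.

A, B, C, D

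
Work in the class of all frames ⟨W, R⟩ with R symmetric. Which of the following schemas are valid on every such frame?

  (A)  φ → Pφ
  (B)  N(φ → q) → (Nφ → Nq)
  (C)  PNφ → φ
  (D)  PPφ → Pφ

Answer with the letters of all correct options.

B, C

(A) φ → Pφ is the dual of axiom T; it is valid on a frame exactly when R is reflexive. Such an R need not be reflexive, so not valid.
(B) this is just K, valid on every normal frame.
(C) PNφ → φ is the dual of axiom B; it is valid on a frame exactly when R is symmetric. Every such R is symmetric, so valid.
(D) PPφ → Pφ is the dual of axiom 4; it is valid on a frame exactly when R is transitive. Such an R need not be transitive, so not valid.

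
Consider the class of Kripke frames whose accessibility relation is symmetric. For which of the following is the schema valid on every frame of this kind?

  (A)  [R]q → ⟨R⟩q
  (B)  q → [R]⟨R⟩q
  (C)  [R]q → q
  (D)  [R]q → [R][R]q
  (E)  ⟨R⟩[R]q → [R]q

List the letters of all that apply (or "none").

B

(A) [R]q → ⟨R⟩q is axiom D; it is valid on a frame exactly when R is serial. Such an R need not be serial, so not valid.
(B) q → [R]⟨R⟩q is axiom B, which corresponds to symmetry. Every such R is symmetric — valid.
(C) [R]q → q is axiom T, which corresponds to reflexivity. Such an R need not be reflexive — not valid.
(D) [R]q → [R][R]q is axiom 4, which corresponds to transitivity. Such an R need not be transitive — not valid.
(E) ⟨R⟩[R]q → [R]q is the dual of axiom 5, which corresponds to the euclidean property. Such an R need not be euclidean — not valid.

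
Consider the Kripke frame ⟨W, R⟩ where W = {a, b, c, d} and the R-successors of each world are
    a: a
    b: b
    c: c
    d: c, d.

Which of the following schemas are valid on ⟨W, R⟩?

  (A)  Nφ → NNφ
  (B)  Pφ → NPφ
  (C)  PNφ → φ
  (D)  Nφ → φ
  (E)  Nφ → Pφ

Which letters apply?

R is reflexive: each world relates to itself.
R is not symmetric: d R c but not c R d.
R is transitive: R is closed under composition.
R is not euclidean: d R c and d R d but not c R d.
R is serial: every world has an R-successor.
(A) Nφ → NNφ is axiom 4, which corresponds to transitivity. R is transitive — valid.
(B) Pφ → NPφ (axiom 5) characterises the euclidean frames. R is not euclidean — not valid.
(C) PNφ → φ is the dual of axiom B, which corresponds to symmetry. R is not symmetric — not valid.
(D) Nφ → φ is axiom T, which corresponds to reflexivity. R is reflexive — valid.
(E) Nφ → Pφ (axiom D) characterises the serial frames. R is serial — valid.

A, D, E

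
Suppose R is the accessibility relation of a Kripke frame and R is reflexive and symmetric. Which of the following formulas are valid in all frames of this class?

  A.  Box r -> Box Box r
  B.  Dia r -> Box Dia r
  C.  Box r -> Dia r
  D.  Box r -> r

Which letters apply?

Reflexive relations are serial.
(A) Box r -> Box Box r is axiom 4; it is valid on a frame exactly when R is transitive. Such an R need not be transitive, so not valid.
(B) Dia r -> Box Dia r is axiom 5, which corresponds to the euclidean property. Such an R need not be euclidean — not valid.
(C) Box r -> Dia r is axiom D, which corresponds to seriality. Every such R is serial — valid.
(D) Box r -> r (axiom T) characterises the reflexive frames. Every such R is reflexive — valid.

C, D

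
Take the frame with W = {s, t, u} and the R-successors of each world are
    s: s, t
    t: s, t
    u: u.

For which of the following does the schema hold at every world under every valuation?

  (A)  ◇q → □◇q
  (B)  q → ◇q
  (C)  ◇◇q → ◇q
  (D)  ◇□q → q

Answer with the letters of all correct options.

R is reflexive: each world relates to itself.
R is symmetric: every R-edge is matched by its reverse.
R is transitive: R is closed under composition.
R is euclidean: any two R-successors of the same world are R-related.
(A) ◇q → □◇q is axiom 5, which corresponds to the euclidean property. R is euclidean — valid.
(B) q → ◇q is the dual of axiom T, which corresponds to reflexivity. R is reflexive — valid.
(C) ◇◇q → ◇q (the dual of axiom 4) characterises the transitive frames. R is transitive — valid.
(D) the dual of axiom B: valid iff R is symmetric. R is symmetric — valid.

A, B, C, D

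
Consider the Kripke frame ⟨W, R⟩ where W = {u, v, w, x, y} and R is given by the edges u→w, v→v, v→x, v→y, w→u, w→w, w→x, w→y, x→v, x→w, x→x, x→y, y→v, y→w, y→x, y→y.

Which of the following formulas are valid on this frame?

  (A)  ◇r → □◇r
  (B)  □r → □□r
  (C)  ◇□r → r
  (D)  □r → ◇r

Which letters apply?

C, D

R is symmetric: every R-edge is matched by its reverse.
R is not transitive: u R w and w R u but not u R u.
R is not euclidean: w R u and w R x but not u R x.
R is serial: every world has an R-successor.
(A) ◇r → □◇r is axiom 5, which corresponds to the euclidean property. R is not euclidean — not valid.
(B) □r → □□r (axiom 4) characterises the transitive frames. R is not transitive — not valid.
(C) ◇□r → r (the dual of axiom B) characterises the symmetric frames. R is symmetric — valid.
(D) axiom D: valid iff R is serial. R is serial — valid.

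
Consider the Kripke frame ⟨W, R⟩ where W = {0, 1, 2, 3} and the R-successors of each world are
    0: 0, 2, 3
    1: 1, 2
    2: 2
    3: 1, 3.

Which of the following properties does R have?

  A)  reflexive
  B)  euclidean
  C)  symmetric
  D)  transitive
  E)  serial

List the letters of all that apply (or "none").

(A) reflexive: each world relates to itself.
(B) not euclidean: 0 R 2 and 0 R 0 but not 2 R 0.
(C) not symmetric: 0 R 2 but not 2 R 0.
(D) not transitive: 0 R 3 and 3 R 1 but not 0 R 1.
(E) serial: every world has an R-successor.

A, E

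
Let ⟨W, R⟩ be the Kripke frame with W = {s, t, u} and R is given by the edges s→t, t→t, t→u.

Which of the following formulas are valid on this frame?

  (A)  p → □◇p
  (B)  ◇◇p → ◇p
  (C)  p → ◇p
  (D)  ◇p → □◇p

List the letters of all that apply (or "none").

none

R is not reflexive: not s R s.
R is not symmetric: s R t but not t R s.
R is not transitive: s R t and t R u but not s R u.
R is not euclidean: t R u and t R t but not u R t.
(A) p → □◇p is axiom B, which corresponds to symmetry. R is not symmetric — not valid.
(B) ◇◇p → ◇p is the dual of axiom 4; it is valid on a frame exactly when R is transitive. R is not transitive, so not valid.
(C) p → ◇p (the dual of axiom T) characterises the reflexive frames. R is not reflexive — not valid.
(D) axiom 5: valid iff R is euclidean. R is not euclidean — not valid.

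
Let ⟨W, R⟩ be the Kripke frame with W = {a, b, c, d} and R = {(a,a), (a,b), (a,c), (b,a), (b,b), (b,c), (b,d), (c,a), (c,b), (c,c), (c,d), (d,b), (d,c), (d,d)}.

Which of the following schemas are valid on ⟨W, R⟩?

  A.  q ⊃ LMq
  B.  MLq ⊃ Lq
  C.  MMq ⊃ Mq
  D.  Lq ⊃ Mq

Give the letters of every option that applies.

R is symmetric: every R-edge is matched by its reverse.
R is not transitive: a R b and b R d but not a R d.
R is not euclidean: b R a and b R d but not a R d.
R is serial: every world has an R-successor.
(A) q ⊃ LMq (axiom B) characterises the symmetric frames. R is symmetric — valid.
(B) the dual of axiom 5: valid iff R is euclidean. R is not euclidean — not valid.
(C) the dual of axiom 4: valid iff R is transitive. R is not transitive — not valid.
(D) Lq ⊃ Mq is axiom D, which corresponds to seriality. R is serial — valid.

A, D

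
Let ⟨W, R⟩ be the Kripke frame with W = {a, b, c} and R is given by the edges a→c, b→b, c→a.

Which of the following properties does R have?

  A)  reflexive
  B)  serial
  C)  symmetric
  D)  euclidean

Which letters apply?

(A) not reflexive: not a R a.
(B) serial: every world has an R-successor.
(C) symmetric: every R-edge is matched by its reverse.
(D) not euclidean: a R c and a R c but not c R c.

B, C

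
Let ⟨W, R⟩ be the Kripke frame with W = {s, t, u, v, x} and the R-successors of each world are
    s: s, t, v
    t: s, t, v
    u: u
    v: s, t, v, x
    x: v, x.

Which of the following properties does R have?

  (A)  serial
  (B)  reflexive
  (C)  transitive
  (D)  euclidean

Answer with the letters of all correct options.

A, B

(A) serial: every world has an R-successor.
(B) reflexive: each world relates to itself.
(C) not transitive: s R v and v R x but not s R x.
(D) not euclidean: v R s and v R x but not s R x.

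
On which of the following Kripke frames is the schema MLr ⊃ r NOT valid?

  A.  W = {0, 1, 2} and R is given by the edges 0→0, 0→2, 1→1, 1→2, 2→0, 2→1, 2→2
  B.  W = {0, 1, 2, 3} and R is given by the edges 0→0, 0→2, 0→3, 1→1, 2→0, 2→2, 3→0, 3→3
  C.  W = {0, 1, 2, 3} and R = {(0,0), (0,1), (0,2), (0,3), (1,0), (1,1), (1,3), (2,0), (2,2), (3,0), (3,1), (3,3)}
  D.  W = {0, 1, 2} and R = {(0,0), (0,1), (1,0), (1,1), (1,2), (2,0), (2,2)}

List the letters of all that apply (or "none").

D

The schema MLr ⊃ r is the dual of axiom B; it is valid on a frame iff R is symmetric.
(A) R is symmetric (every R-edge is matched by its reverse), so the schema is valid here.
(B) R is symmetric (every R-edge is matched by its reverse), so the schema is valid here.
(C) R is symmetric (every R-edge is matched by its reverse), so the schema is valid here.
(D) R is not symmetric (1 R 2 but not 2 R 1), so the schema fails here.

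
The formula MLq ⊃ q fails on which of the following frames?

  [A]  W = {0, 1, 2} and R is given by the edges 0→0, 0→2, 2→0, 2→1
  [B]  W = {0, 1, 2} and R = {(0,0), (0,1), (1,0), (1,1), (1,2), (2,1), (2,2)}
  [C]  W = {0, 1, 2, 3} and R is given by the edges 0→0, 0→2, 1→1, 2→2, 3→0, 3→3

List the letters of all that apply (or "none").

The schema MLq ⊃ q is the dual of axiom B; it is valid on a frame iff R is symmetric.
(A) R is not symmetric (2 R 1 but not 1 R 2), so the schema fails here.
(B) R is symmetric (every R-edge is matched by its reverse), so the schema is valid here.
(C) R is not symmetric (0 R 2 but not 2 R 0), so the schema fails here.

A, C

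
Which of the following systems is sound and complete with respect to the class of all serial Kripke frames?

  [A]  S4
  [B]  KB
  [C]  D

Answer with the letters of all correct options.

(A) S4 is determined by the class of reflexive and transitive frames.
(B) KB is determined by the class of symmetric frames.
(C) D is determined by exactly this class.

C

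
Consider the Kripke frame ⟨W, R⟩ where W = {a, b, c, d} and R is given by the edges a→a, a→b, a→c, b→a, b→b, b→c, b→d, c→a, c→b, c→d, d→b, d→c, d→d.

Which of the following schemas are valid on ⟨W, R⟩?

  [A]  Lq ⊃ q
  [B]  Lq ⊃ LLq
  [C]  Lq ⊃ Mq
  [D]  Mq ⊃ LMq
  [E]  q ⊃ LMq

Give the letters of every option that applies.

C, E

R is not reflexive: not c R c.
R is symmetric: every R-edge is matched by its reverse.
R is not transitive: a R b and b R d but not a R d.
R is not euclidean: b R a and b R d but not a R d.
R is serial: every world has an R-successor.
(A) Lq ⊃ q is axiom T; it is valid on a frame exactly when R is reflexive. R is not reflexive, so not valid.
(B) axiom 4: valid iff R is transitive. R is not transitive — not valid.
(C) Lq ⊃ Mq is axiom D, which corresponds to seriality. R is serial — valid.
(D) axiom 5: valid iff R is euclidean. R is not euclidean — not valid.
(E) axiom B: valid iff R is symmetric. R is symmetric — valid.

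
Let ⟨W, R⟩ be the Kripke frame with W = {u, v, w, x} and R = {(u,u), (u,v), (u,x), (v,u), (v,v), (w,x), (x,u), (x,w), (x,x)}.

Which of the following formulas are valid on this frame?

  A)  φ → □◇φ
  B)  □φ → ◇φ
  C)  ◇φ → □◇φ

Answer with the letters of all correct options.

R is symmetric: every R-edge is matched by its reverse.
R is not euclidean: u R v and u R x but not v R x.
R is serial: every world has an R-successor.
(A) φ → □◇φ (axiom B) characterises the symmetric frames. R is symmetric — valid.
(B) axiom D: valid iff R is serial. R is serial — valid.
(C) ◇φ → □◇φ is axiom 5; it is valid on a frame exactly when R is euclidean. R is not euclidean, so not valid.

A, B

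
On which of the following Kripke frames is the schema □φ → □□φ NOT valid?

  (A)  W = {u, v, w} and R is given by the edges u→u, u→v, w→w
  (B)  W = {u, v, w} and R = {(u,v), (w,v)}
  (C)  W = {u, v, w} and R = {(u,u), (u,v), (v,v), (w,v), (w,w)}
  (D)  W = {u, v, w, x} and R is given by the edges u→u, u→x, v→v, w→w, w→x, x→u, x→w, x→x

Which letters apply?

D

The schema □φ → □□φ is axiom 4; it is valid on a frame iff R is transitive.
(A) R is transitive (R is closed under composition), so the schema is valid here.
(B) R is transitive (R is closed under composition), so the schema is valid here.
(C) R is transitive (R is closed under composition), so the schema is valid here.
(D) R is not transitive (u R x and x R w but not u R w), so the schema fails here.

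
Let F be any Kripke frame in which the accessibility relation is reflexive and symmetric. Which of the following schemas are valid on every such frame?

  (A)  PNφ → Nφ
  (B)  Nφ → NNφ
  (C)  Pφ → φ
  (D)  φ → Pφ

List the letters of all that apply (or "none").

D

Reflexive relations are serial.
(A) PNφ → Nφ (the dual of axiom 5) characterises the euclidean frames. Such an R need not be euclidean — not valid.
(B) Nφ → NNφ (axiom 4) characterises the transitive frames. Such an R need not be transitive — not valid.
(C) Pφ → φ is the converse of T; it holds exactly when R ⊆ identity. Such an R need not be a subset of the identity — not valid.
(D) φ → Pφ is the dual of axiom T, which corresponds to reflexivity. Every such R is reflexive — valid.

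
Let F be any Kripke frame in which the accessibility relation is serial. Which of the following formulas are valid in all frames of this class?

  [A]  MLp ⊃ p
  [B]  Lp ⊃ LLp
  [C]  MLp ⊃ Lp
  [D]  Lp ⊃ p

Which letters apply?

none

(A) the dual of axiom B: valid iff R is symmetric. Such an R need not be symmetric — not valid.
(B) axiom 4: valid iff R is transitive. Such an R need not be transitive — not valid.
(C) the dual of axiom 5: valid iff R is euclidean. Such an R need not be euclidean — not valid.
(D) axiom T: valid iff R is reflexive. Such an R need not be reflexive — not valid.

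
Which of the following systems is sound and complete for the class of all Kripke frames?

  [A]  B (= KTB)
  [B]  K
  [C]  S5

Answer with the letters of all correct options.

(A) B (= KTB) is determined by the class of reflexive and symmetric frames.
(B) K is determined by exactly this class.
(C) S5 is determined by the class of reflexive, symmetric, and transitive frames.

B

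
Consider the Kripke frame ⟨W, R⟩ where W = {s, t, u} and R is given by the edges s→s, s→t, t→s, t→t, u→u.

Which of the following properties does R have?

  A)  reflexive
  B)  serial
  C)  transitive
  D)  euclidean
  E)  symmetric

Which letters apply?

A, B, C, D, E

(A) reflexive: each world relates to itself.
(B) serial: every world has an R-successor.
(C) transitive: R is closed under composition.
(D) euclidean: any two R-successors of the same world are R-related.
(E) symmetric: every R-edge is matched by its reverse.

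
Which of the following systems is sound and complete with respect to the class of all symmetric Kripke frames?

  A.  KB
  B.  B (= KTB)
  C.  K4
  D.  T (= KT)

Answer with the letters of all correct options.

(A) KB is determined by exactly this class.
(B) B (= KTB) is determined by the class of reflexive and symmetric frames.
(C) K4 is determined by the class of transitive frames.
(D) T (= KT) is determined by the class of reflexive frames.

A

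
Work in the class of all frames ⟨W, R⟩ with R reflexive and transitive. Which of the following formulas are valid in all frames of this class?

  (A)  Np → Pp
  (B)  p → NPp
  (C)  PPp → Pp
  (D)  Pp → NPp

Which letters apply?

A, C

Reflexive relations are serial.
(A) Np → Pp is axiom D; it is valid on a frame exactly when R is serial. Every such R is serial, so valid.
(B) p → NPp (axiom B) characterises the symmetric frames. Such an R need not be symmetric — not valid.
(C) the dual of axiom 4: valid iff R is transitive. Every such R is transitive — valid.
(D) Pp → NPp is axiom 5, which corresponds to the euclidean property. Such an R need not be euclidean — not valid.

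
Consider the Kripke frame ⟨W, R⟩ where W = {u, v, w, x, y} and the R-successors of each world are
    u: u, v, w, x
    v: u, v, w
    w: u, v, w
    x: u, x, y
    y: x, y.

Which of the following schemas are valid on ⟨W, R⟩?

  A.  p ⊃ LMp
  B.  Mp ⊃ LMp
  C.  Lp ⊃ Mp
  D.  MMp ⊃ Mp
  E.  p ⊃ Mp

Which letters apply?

A, C, E

R is reflexive: each world relates to itself.
R is symmetric: every R-edge is matched by its reverse.
R is not transitive: u R x and x R y but not u R y.
R is not euclidean: u R v and u R x but not v R x.
R is serial: every world has an R-successor.
(A) p ⊃ LMp (axiom B) characterises the symmetric frames. R is symmetric — valid.
(B) axiom 5: valid iff R is euclidean. R is not euclidean — not valid.
(C) Lp ⊃ Mp is axiom D; it is valid on a frame exactly when R is serial. R is serial, so valid.
(D) MMp ⊃ Mp is the dual of axiom 4, which corresponds to transitivity. R is not transitive — not valid.
(E) the dual of axiom T: valid iff R is reflexive. R is reflexive — valid.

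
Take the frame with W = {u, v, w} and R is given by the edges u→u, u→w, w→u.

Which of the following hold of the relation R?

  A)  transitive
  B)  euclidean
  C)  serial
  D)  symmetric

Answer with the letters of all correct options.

D

(A) not transitive: w R u and u R w but not w R w.
(B) not euclidean: u R w and u R w but not w R w.
(C) not serial: v has no R-successor.
(D) symmetric: every R-edge is matched by its reverse.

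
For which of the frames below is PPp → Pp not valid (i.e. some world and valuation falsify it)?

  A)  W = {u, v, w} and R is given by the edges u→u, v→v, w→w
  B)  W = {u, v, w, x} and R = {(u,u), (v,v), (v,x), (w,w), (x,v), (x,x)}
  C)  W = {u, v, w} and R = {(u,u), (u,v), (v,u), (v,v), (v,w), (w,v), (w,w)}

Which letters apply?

The schema PPp → Pp is the dual of axiom 4; it is valid on a frame iff R is transitive.
(A) R is transitive (R is closed under composition), so the schema is valid here.
(B) R is transitive (R is closed under composition), so the schema is valid here.
(C) R is not transitive (u R v and v R w but not u R w), so the schema fails here.

C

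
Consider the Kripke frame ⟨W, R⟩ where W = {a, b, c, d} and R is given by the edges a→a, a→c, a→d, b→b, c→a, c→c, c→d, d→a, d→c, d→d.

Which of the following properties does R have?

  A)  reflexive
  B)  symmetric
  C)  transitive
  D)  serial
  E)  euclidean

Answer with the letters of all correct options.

A, B, C, D, E

(A) reflexive: each world relates to itself.
(B) symmetric: every R-edge is matched by its reverse.
(C) transitive: R is closed under composition.
(D) serial: every world has an R-successor.
(E) euclidean: any two R-successors of the same world are R-related.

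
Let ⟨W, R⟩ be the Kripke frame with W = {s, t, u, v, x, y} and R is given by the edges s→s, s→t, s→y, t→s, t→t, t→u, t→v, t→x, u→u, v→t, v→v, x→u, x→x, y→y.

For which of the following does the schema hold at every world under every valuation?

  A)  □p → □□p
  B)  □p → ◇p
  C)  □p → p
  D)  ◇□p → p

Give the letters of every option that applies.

R is reflexive: each world relates to itself.
R is not symmetric: s R y but not y R s.
R is not transitive: s R t and t R u but not s R u.
R is serial: every world has an R-successor.
(A) axiom 4: valid iff R is transitive. R is not transitive — not valid.
(B) axiom D: valid iff R is serial. R is serial — valid.
(C) □p → p (axiom T) characterises the reflexive frames. R is reflexive — valid.
(D) the dual of axiom B: valid iff R is symmetric. R is not symmetric — not valid.

B, C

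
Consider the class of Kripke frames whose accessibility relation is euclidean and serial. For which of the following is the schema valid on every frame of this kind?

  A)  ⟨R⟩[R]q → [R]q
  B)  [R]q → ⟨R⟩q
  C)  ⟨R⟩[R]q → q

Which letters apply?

(A) ⟨R⟩[R]q → [R]q is the dual of axiom 5, which corresponds to the euclidean property. Every such R is euclidean — valid.
(B) [R]q → ⟨R⟩q (axiom D) characterises the serial frames. Every such R is serial — valid.
(C) ⟨R⟩[R]q → q is the dual of axiom B; it is valid on a frame exactly when R is symmetric. Such an R need not be symmetric, so not valid.

A, B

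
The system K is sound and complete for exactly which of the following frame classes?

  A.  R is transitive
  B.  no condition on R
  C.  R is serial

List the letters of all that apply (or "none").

(A) this class determines K4, not K.
(B) K is sound and complete for exactly this class.
(C) this class determines D, not K.

B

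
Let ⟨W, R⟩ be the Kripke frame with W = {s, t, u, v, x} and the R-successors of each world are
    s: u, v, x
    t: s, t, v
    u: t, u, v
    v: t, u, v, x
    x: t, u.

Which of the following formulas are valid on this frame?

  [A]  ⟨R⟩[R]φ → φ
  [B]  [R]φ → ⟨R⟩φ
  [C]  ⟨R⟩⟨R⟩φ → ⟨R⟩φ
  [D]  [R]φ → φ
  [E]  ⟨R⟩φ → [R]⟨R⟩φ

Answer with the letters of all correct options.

B

R is not reflexive: not s R s.
R is not symmetric: s R u but not u R s.
R is not transitive: s R u and u R t but not s R t.
R is not euclidean: s R u and s R x but not u R x.
R is serial: every world has an R-successor.
(A) ⟨R⟩[R]φ → φ is the dual of axiom B; it is valid on a frame exactly when R is symmetric. R is not symmetric, so not valid.
(B) [R]φ → ⟨R⟩φ is axiom D; it is valid on a frame exactly when R is serial. R is serial, so valid.
(C) the dual of axiom 4: valid iff R is transitive. R is not transitive — not valid.
(D) [R]φ → φ (axiom T) characterises the reflexive frames. R is not reflexive — not valid.
(E) axiom 5: valid iff R is euclidean. R is not euclidean — not valid.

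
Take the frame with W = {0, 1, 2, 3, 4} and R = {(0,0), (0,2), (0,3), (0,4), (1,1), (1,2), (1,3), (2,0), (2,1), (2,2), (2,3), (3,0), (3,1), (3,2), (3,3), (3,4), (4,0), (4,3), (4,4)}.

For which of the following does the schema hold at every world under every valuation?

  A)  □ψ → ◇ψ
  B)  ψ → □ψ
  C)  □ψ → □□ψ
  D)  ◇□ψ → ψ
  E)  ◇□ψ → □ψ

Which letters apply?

A, D

R is symmetric: every R-edge is matched by its reverse.
R is not transitive: 0 R 2 and 2 R 1 but not 0 R 1.
R is not euclidean: 0 R 2 and 0 R 4 but not 2 R 4.
R is serial: every world has an R-successor.
R is not a subset of the identity: 0 R 2 with 0 ≠ 2.
(A) □ψ → ◇ψ is axiom D, which corresponds to seriality. R is serial — valid.
(B) ψ → □ψ is equivalent to ◇p→p; it holds exactly when R ⊆ identity. Here R ⊄ identity — not valid.
(C) axiom 4: valid iff R is transitive. R is not transitive — not valid.
(D) ◇□ψ → ψ is the dual of axiom B, which corresponds to symmetry. R is symmetric — valid.
(E) ◇□ψ → □ψ is the dual of axiom 5; it is valid on a frame exactly when R is euclidean. R is not euclidean, so not valid.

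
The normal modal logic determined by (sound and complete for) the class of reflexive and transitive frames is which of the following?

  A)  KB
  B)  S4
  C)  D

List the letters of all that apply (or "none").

B

(A) KB is determined by the class of symmetric frames.
(B) S4 is determined by exactly this class.
(C) D is determined by the class of serial frames.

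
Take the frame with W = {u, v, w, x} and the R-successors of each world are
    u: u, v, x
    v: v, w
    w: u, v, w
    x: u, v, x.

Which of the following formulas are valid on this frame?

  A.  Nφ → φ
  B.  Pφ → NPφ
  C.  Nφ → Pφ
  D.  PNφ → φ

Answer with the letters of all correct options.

R is reflexive: each world relates to itself.
R is not symmetric: u R v but not v R u.
R is not euclidean: u R v and u R u but not v R u.
R is serial: every world has an R-successor.
(A) Nφ → φ is axiom T, which corresponds to reflexivity. R is reflexive — valid.
(B) Pφ → NPφ (axiom 5) characterises the euclidean frames. R is not euclidean — not valid.
(C) Nφ → Pφ is axiom D; it is valid on a frame exactly when R is serial. R is serial, so valid.
(D) the dual of axiom B: valid iff R is symmetric. R is not symmetric — not valid.

A, C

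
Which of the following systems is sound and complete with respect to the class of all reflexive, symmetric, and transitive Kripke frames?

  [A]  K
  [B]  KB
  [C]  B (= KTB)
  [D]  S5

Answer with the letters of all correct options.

D

(A) K is determined by the class of arbitrary frames.
(B) KB is determined by the class of symmetric frames.
(C) B (= KTB) is determined by the class of reflexive and symmetric frames.
(D) S5 is determined by exactly this class.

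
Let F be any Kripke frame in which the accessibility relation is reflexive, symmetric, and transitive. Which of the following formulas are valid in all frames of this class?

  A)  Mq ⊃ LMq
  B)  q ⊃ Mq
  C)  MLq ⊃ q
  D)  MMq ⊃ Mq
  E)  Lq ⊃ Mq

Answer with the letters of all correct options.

A relation that is reflexive, symmetric, and transitive is also euclidean and serial.
(A) Mq ⊃ LMq is axiom 5, which corresponds to the euclidean property. Every such R is euclidean — valid.
(B) the dual of axiom T: valid iff R is reflexive. Every such R is reflexive — valid.
(C) MLq ⊃ q is the dual of axiom B, which corresponds to symmetry. Every such R is symmetric — valid.
(D) MMq ⊃ Mq is the dual of axiom 4; it is valid on a frame exactly when R is transitive. Every such R is transitive, so valid.
(E) Lq ⊃ Mq is axiom D, which corresponds to seriality. Every such R is serial — valid.

A, B, C, D, E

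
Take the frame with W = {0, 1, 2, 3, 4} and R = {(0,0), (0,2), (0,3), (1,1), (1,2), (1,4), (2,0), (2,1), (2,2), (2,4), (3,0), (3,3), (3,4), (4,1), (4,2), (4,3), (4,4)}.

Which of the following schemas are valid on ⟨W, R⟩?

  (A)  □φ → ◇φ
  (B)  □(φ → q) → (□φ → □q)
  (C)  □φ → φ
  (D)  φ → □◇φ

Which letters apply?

A, B, C, D

R is reflexive: each world relates to itself.
R is symmetric: every R-edge is matched by its reverse.
R is serial: every world has an R-successor.
(A) □φ → ◇φ (axiom D) characterises the serial frames. R is serial — valid.
(B) □(φ → q) → (□φ → □q) is axiom K, valid on every Kripke frame — valid.
(C) □φ → φ is axiom T; it is valid on a frame exactly when R is reflexive. R is reflexive, so valid.
(D) axiom B: valid iff R is symmetric. R is symmetric — valid.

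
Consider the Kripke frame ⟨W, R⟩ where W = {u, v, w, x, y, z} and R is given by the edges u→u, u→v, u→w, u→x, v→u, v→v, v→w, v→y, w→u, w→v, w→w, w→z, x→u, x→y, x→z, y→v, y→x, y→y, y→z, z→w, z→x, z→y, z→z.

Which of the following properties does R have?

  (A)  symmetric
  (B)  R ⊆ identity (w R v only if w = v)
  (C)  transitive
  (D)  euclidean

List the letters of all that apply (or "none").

A

(A) symmetric: every R-edge is matched by its reverse.
(B) not ⊆ identity: u R v with u ≠ v.
(C) not transitive: u R v and v R y but not u R y.
(D) not euclidean: u R v and u R x but not v R x.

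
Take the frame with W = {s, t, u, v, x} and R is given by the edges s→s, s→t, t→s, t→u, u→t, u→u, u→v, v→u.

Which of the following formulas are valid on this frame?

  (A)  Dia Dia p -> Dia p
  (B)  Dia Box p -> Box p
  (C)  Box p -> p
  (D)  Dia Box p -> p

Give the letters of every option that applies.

R is not reflexive: not t R t.
R is symmetric: every R-edge is matched by its reverse.
R is not transitive: s R t and t R u but not s R u.
R is not euclidean: t R s and t R u but not s R u.
(A) Dia Dia p -> Dia p (the dual of axiom 4) characterises the transitive frames. R is not transitive — not valid.
(B) the dual of axiom 5: valid iff R is euclidean. R is not euclidean — not valid.
(C) Box p -> p (axiom T) characterises the reflexive frames. R is not reflexive — not valid.
(D) the dual of axiom B: valid iff R is symmetric. R is symmetric — valid.

D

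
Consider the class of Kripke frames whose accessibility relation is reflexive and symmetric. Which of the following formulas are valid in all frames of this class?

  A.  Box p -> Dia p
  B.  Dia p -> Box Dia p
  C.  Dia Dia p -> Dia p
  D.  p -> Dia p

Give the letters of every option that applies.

A, D

Reflexive relations are serial.
(A) Box p -> Dia p is axiom D; it is valid on a frame exactly when R is serial. Every such R is serial, so valid.
(B) Dia p -> Box Dia p is axiom 5; it is valid on a frame exactly when R is euclidean. Such an R need not be euclidean, so not valid.
(C) the dual of axiom 4: valid iff R is transitive. Such an R need not be transitive — not valid.
(D) the dual of axiom T: valid iff R is reflexive. Every such R is reflexive — valid.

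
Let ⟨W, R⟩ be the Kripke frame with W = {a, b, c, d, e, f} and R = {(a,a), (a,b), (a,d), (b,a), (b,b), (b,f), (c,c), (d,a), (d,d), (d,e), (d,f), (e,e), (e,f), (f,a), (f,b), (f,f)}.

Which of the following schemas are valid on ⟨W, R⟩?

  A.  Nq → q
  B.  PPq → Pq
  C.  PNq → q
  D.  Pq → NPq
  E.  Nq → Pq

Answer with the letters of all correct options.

R is reflexive: each world relates to itself.
R is not symmetric: d R e but not e R d.
R is not transitive: a R b and b R f but not a R f.
R is not euclidean: a R b and a R d but not b R d.
R is serial: every world has an R-successor.
(A) axiom T: valid iff R is reflexive. R is reflexive — valid.
(B) PPq → Pq is the dual of axiom 4; it is valid on a frame exactly when R is transitive. R is not transitive, so not valid.
(C) PNq → q is the dual of axiom B, which corresponds to symmetry. R is not symmetric — not valid.
(D) Pq → NPq is axiom 5; it is valid on a frame exactly when R is euclidean. R is not euclidean, so not valid.
(E) Nq → Pq is axiom D, which corresponds to seriality. R is serial — valid.

A, E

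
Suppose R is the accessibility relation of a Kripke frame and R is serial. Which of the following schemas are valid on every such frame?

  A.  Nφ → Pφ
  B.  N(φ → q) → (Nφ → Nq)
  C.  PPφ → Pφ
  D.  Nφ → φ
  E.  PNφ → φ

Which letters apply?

(A) Nφ → Pφ (axiom D) characterises the serial frames. Every such R is serial — valid.
(B) N(φ → q) → (Nφ → Nq) is axiom K, valid on every Kripke frame — valid.
(C) PPφ → Pφ is the dual of axiom 4, which corresponds to transitivity. Such an R need not be transitive — not valid.
(D) Nφ → φ is axiom T, which corresponds to reflexivity. Such an R need not be reflexive — not valid.
(E) PNφ → φ (the dual of axiom B) characterises the symmetric frames. Such an R need not be symmetric — not valid.

A, B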